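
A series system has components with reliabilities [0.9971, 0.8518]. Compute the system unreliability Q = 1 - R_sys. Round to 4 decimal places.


Components: [0.9971, 0.8518]
After component 1: product = 0.9971
After component 2: product = 0.8493
R_sys = 0.8493
Q = 1 - 0.8493 = 0.1507

0.1507


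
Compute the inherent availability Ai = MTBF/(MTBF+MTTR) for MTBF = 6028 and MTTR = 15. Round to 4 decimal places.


MTBF = 6028
MTTR = 15
MTBF + MTTR = 6043
Ai = 6028 / 6043
Ai = 0.9975

0.9975


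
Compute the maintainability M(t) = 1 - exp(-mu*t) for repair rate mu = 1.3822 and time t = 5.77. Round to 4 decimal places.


mu = 1.3822, t = 5.77
mu * t = 1.3822 * 5.77 = 7.9753
exp(-7.9753) = 0.0003
M(t) = 1 - 0.0003
M(t) = 0.9997

0.9997


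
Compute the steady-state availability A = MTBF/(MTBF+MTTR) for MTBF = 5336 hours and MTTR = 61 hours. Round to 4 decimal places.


MTBF = 5336
MTTR = 61
MTBF + MTTR = 5397
A = 5336 / 5397
A = 0.9887

0.9887


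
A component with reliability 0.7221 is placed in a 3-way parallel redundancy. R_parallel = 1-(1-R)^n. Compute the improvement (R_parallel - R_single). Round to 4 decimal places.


R_single = 0.7221, n = 3
1 - R_single = 0.2779
(1 - R_single)^n = 0.2779^3 = 0.0215
R_parallel = 1 - 0.0215 = 0.9785
Improvement = 0.9785 - 0.7221
Improvement = 0.2564

0.2564


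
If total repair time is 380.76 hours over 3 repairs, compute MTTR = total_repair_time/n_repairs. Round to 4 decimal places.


total_repair_time = 380.76
n_repairs = 3
MTTR = 380.76 / 3
MTTR = 126.92

126.92


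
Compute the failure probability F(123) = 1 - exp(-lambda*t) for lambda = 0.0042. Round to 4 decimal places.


lambda = 0.0042, t = 123
lambda * t = 0.5166
exp(-0.5166) = 0.5965
F(t) = 1 - 0.5965
F(t) = 0.4035

0.4035


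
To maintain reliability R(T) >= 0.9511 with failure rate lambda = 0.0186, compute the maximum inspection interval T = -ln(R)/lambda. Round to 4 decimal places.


R_target = 0.9511
lambda = 0.0186
-ln(0.9511) = 0.0501
T = 0.0501 / 0.0186
T = 2.6955

2.6955


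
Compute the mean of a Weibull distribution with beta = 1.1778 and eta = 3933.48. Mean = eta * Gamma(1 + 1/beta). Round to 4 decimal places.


beta = 1.1778, eta = 3933.48
1/beta = 0.849
1 + 1/beta = 1.849
Gamma(1.849) = 0.9453
Mean = 3933.48 * 0.9453
Mean = 3718.3978

3718.3978


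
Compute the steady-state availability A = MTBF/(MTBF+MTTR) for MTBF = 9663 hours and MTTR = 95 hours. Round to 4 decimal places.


MTBF = 9663
MTTR = 95
MTBF + MTTR = 9758
A = 9663 / 9758
A = 0.9903

0.9903


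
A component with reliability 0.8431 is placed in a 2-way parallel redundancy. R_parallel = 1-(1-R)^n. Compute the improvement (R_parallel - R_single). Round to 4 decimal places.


R_single = 0.8431, n = 2
1 - R_single = 0.1569
(1 - R_single)^n = 0.1569^2 = 0.0246
R_parallel = 1 - 0.0246 = 0.9754
Improvement = 0.9754 - 0.8431
Improvement = 0.1323

0.1323


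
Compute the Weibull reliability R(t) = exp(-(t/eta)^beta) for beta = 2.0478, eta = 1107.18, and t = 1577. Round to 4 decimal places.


beta = 2.0478, eta = 1107.18, t = 1577
t/eta = 1577 / 1107.18 = 1.4243
(t/eta)^beta = 1.4243^2.0478 = 2.0633
R(t) = exp(-2.0633)
R(t) = 0.127

0.127


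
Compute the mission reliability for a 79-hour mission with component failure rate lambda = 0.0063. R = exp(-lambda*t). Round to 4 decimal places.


lambda = 0.0063
mission_time = 79
lambda * t = 0.0063 * 79 = 0.4977
R = exp(-0.4977)
R = 0.6079

0.6079


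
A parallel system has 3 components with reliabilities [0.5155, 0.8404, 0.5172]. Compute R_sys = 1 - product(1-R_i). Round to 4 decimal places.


Components: [0.5155, 0.8404, 0.5172]
(1 - 0.5155) = 0.4845, running product = 0.4845
(1 - 0.8404) = 0.1596, running product = 0.0773
(1 - 0.5172) = 0.4828, running product = 0.0373
Product of (1-R_i) = 0.0373
R_sys = 1 - 0.0373 = 0.9627

0.9627


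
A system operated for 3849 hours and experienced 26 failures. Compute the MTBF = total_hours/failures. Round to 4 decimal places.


total_hours = 3849
failures = 26
MTBF = 3849 / 26
MTBF = 148.0385

148.0385


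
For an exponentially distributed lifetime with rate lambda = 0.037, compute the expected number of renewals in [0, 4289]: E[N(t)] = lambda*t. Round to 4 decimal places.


lambda = 0.037
t = 4289
E[N(t)] = lambda * t
E[N(t)] = 0.037 * 4289
E[N(t)] = 158.693

158.693


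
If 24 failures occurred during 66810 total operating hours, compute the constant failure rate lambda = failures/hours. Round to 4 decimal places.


failures = 24
total_hours = 66810
lambda = 24 / 66810
lambda = 0.0004

0.0004


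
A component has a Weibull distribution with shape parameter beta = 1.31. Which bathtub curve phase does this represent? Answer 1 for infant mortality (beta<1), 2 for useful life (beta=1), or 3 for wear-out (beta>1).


beta = 1.31
Compare beta to 1:
beta < 1 => infant mortality (phase 1)
beta = 1 => useful life (phase 2)
beta > 1 => wear-out (phase 3)
Since beta = 1.31, this is wear-out (increasing failure rate)
Phase = 3

3


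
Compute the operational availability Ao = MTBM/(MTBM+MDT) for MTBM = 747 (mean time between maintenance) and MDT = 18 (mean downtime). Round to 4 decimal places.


MTBM = 747
MDT = 18
MTBM + MDT = 765
Ao = 747 / 765
Ao = 0.9765

0.9765


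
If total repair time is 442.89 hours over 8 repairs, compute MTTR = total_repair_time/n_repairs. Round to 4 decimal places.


total_repair_time = 442.89
n_repairs = 8
MTTR = 442.89 / 8
MTTR = 55.3612

55.3612


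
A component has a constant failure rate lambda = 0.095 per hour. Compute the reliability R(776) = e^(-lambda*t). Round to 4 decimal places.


lambda = 0.095
t = 776
lambda * t = 73.72
R(t) = e^(-73.72)
R(t) = 0.0

0.0


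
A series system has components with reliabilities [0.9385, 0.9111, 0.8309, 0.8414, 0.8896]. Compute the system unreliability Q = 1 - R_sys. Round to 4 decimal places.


Components: [0.9385, 0.9111, 0.8309, 0.8414, 0.8896]
After component 1: product = 0.9385
After component 2: product = 0.8551
After component 3: product = 0.7105
After component 4: product = 0.5978
After component 5: product = 0.5318
R_sys = 0.5318
Q = 1 - 0.5318 = 0.4682

0.4682


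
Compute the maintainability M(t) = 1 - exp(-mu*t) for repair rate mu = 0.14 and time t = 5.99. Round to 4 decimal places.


mu = 0.14, t = 5.99
mu * t = 0.14 * 5.99 = 0.8386
exp(-0.8386) = 0.4323
M(t) = 1 - 0.4323
M(t) = 0.5677

0.5677


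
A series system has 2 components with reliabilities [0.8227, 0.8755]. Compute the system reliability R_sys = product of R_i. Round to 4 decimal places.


Components: [0.8227, 0.8755]
After component 1 (R=0.8227): product = 0.8227
After component 2 (R=0.8755): product = 0.7203
R_sys = 0.7203

0.7203


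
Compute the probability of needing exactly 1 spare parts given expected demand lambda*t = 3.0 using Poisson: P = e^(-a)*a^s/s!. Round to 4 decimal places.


a = 3.0, s = 1
e^(-a) = e^(-3.0) = 0.0498
a^s = 3.0^1 = 3.0
s! = 1
P = 0.0498 * 3.0 / 1
P = 0.1494

0.1494


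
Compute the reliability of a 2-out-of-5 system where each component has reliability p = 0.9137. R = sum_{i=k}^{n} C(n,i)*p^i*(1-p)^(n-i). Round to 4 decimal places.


k = 2, n = 5, p = 0.9137
i=2: C(5,2)=10 * 0.9137^2 * 0.0863^3 = 0.0054
i=3: C(5,3)=10 * 0.9137^3 * 0.0863^2 = 0.0568
i=4: C(5,4)=5 * 0.9137^4 * 0.0863^1 = 0.3007
i=5: C(5,5)=1 * 0.9137^5 * 0.0863^0 = 0.6368
R = sum of terms = 0.9997

0.9997


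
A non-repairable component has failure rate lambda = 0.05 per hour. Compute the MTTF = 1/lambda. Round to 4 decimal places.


lambda = 0.05
MTTF = 1 / 0.05
MTTF = 20.0

20.0


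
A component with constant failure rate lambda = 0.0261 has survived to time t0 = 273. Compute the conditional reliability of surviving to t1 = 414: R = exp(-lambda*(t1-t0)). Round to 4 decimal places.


lambda = 0.0261
t0 = 273, t1 = 414
t1 - t0 = 141
lambda * (t1-t0) = 0.0261 * 141 = 3.6801
R = exp(-3.6801)
R = 0.0252

0.0252


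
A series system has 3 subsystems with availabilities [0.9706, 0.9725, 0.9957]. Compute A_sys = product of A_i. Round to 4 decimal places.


Subsystems: [0.9706, 0.9725, 0.9957]
After subsystem 1 (A=0.9706): product = 0.9706
After subsystem 2 (A=0.9725): product = 0.9439
After subsystem 3 (A=0.9957): product = 0.9398
A_sys = 0.9398

0.9398


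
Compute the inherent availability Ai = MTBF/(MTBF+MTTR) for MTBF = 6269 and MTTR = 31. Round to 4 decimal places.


MTBF = 6269
MTTR = 31
MTBF + MTTR = 6300
Ai = 6269 / 6300
Ai = 0.9951

0.9951


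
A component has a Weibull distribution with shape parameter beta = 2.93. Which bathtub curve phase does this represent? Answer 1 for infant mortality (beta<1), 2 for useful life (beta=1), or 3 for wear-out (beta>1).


beta = 2.93
Compare beta to 1:
beta < 1 => infant mortality (phase 1)
beta = 1 => useful life (phase 2)
beta > 1 => wear-out (phase 3)
Since beta = 2.93, this is wear-out (increasing failure rate)
Phase = 3

3


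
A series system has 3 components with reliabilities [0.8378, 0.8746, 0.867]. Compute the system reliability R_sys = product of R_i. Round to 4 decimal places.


Components: [0.8378, 0.8746, 0.867]
After component 1 (R=0.8378): product = 0.8378
After component 2 (R=0.8746): product = 0.7327
After component 3 (R=0.867): product = 0.6353
R_sys = 0.6353

0.6353


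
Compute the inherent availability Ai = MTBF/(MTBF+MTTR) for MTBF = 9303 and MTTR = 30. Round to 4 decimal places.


MTBF = 9303
MTTR = 30
MTBF + MTTR = 9333
Ai = 9303 / 9333
Ai = 0.9968

0.9968


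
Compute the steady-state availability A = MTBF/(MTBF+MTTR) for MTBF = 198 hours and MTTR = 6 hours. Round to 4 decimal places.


MTBF = 198
MTTR = 6
MTBF + MTTR = 204
A = 198 / 204
A = 0.9706

0.9706


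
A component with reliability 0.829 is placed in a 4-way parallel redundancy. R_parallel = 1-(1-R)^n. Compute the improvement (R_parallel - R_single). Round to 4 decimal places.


R_single = 0.829, n = 4
1 - R_single = 0.171
(1 - R_single)^n = 0.171^4 = 0.0009
R_parallel = 1 - 0.0009 = 0.9991
Improvement = 0.9991 - 0.829
Improvement = 0.1701

0.1701


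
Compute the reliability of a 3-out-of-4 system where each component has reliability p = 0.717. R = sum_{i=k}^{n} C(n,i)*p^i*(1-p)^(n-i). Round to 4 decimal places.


k = 3, n = 4, p = 0.717
i=3: C(4,3)=4 * 0.717^3 * 0.283^1 = 0.4173
i=4: C(4,4)=1 * 0.717^4 * 0.283^0 = 0.2643
R = sum of terms = 0.6815

0.6815


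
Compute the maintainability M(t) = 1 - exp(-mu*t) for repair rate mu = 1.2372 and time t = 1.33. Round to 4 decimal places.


mu = 1.2372, t = 1.33
mu * t = 1.2372 * 1.33 = 1.6455
exp(-1.6455) = 0.1929
M(t) = 1 - 0.1929
M(t) = 0.8071

0.8071


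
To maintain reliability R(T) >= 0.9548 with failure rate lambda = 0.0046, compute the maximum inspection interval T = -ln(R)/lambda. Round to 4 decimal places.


R_target = 0.9548
lambda = 0.0046
-ln(0.9548) = 0.0463
T = 0.0463 / 0.0046
T = 10.0551

10.0551


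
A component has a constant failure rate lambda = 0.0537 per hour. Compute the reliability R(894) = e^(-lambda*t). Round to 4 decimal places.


lambda = 0.0537
t = 894
lambda * t = 48.0078
R(t) = e^(-48.0078)
R(t) = 0.0

0.0


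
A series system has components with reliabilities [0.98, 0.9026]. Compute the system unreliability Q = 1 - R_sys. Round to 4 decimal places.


Components: [0.98, 0.9026]
After component 1: product = 0.98
After component 2: product = 0.8845
R_sys = 0.8845
Q = 1 - 0.8845 = 0.1155

0.1155


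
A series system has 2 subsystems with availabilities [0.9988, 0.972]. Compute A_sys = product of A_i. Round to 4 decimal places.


Subsystems: [0.9988, 0.972]
After subsystem 1 (A=0.9988): product = 0.9988
After subsystem 2 (A=0.972): product = 0.9708
A_sys = 0.9708

0.9708


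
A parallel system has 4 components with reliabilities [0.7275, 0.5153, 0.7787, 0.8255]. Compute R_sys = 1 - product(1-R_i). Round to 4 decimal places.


Components: [0.7275, 0.5153, 0.7787, 0.8255]
(1 - 0.7275) = 0.2725, running product = 0.2725
(1 - 0.5153) = 0.4847, running product = 0.1321
(1 - 0.7787) = 0.2213, running product = 0.0292
(1 - 0.8255) = 0.1745, running product = 0.0051
Product of (1-R_i) = 0.0051
R_sys = 1 - 0.0051 = 0.9949

0.9949


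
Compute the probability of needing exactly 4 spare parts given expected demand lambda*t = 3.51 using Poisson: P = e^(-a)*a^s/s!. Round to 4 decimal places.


a = 3.51, s = 4
e^(-a) = e^(-3.51) = 0.0299
a^s = 3.51^4 = 151.7849
s! = 24
P = 0.0299 * 151.7849 / 24
P = 0.1891

0.1891


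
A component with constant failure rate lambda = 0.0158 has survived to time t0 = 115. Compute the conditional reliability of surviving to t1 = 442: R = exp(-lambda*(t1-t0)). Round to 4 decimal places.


lambda = 0.0158
t0 = 115, t1 = 442
t1 - t0 = 327
lambda * (t1-t0) = 0.0158 * 327 = 5.1666
R = exp(-5.1666)
R = 0.0057

0.0057


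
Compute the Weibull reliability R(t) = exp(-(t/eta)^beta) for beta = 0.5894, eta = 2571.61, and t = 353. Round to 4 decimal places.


beta = 0.5894, eta = 2571.61, t = 353
t/eta = 353 / 2571.61 = 0.1373
(t/eta)^beta = 0.1373^0.5894 = 0.3102
R(t) = exp(-0.3102)
R(t) = 0.7333

0.7333


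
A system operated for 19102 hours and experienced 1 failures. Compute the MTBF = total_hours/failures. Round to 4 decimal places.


total_hours = 19102
failures = 1
MTBF = 19102 / 1
MTBF = 19102.0

19102.0


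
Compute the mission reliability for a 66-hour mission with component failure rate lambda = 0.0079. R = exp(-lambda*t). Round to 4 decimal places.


lambda = 0.0079
mission_time = 66
lambda * t = 0.0079 * 66 = 0.5214
R = exp(-0.5214)
R = 0.5937

0.5937


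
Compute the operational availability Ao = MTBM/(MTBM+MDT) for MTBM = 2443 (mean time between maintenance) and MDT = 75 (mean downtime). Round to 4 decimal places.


MTBM = 2443
MDT = 75
MTBM + MDT = 2518
Ao = 2443 / 2518
Ao = 0.9702

0.9702


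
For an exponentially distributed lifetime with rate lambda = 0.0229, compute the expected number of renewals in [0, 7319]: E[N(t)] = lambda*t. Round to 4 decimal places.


lambda = 0.0229
t = 7319
E[N(t)] = lambda * t
E[N(t)] = 0.0229 * 7319
E[N(t)] = 167.6051

167.6051


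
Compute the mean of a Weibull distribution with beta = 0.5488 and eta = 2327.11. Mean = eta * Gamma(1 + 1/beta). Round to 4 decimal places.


beta = 0.5488, eta = 2327.11
1/beta = 1.8222
1 + 1/beta = 2.8222
Gamma(2.8222) = 1.7082
Mean = 2327.11 * 1.7082
Mean = 3975.1367

3975.1367


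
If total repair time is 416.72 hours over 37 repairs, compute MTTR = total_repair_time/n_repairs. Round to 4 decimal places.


total_repair_time = 416.72
n_repairs = 37
MTTR = 416.72 / 37
MTTR = 11.2627

11.2627


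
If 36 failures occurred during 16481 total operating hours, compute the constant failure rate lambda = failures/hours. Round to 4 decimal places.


failures = 36
total_hours = 16481
lambda = 36 / 16481
lambda = 0.0022

0.0022


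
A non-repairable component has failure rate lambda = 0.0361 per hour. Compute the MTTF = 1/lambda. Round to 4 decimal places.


lambda = 0.0361
MTTF = 1 / 0.0361
MTTF = 27.7008

27.7008


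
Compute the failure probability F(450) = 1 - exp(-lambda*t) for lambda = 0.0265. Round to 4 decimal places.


lambda = 0.0265, t = 450
lambda * t = 11.925
exp(-11.925) = 0.0
F(t) = 1 - 0.0
F(t) = 1.0

1.0


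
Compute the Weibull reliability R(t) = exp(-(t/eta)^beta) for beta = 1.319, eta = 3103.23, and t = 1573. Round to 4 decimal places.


beta = 1.319, eta = 3103.23, t = 1573
t/eta = 1573 / 3103.23 = 0.5069
(t/eta)^beta = 0.5069^1.319 = 0.4081
R(t) = exp(-0.4081)
R(t) = 0.6649

0.6649


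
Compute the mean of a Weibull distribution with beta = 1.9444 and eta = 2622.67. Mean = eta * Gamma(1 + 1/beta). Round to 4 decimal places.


beta = 1.9444, eta = 2622.67
1/beta = 0.5143
1 + 1/beta = 1.5143
Gamma(1.5143) = 0.8868
Mean = 2622.67 * 0.8868
Mean = 2325.715

2325.715


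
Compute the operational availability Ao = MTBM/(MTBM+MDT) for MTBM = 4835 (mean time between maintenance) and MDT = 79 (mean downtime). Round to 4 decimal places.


MTBM = 4835
MDT = 79
MTBM + MDT = 4914
Ao = 4835 / 4914
Ao = 0.9839

0.9839


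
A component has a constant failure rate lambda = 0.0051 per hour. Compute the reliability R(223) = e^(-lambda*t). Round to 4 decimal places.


lambda = 0.0051
t = 223
lambda * t = 1.1373
R(t) = e^(-1.1373)
R(t) = 0.3207

0.3207


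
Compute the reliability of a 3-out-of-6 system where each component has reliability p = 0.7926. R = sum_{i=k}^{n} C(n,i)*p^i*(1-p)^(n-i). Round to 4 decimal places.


k = 3, n = 6, p = 0.7926
i=3: C(6,3)=20 * 0.7926^3 * 0.2074^3 = 0.0888
i=4: C(6,4)=15 * 0.7926^4 * 0.2074^2 = 0.2546
i=5: C(6,5)=6 * 0.7926^5 * 0.2074^1 = 0.3893
i=6: C(6,6)=1 * 0.7926^6 * 0.2074^0 = 0.2479
R = sum of terms = 0.9807

0.9807


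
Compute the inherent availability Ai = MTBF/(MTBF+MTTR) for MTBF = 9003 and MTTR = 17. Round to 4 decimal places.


MTBF = 9003
MTTR = 17
MTBF + MTTR = 9020
Ai = 9003 / 9020
Ai = 0.9981

0.9981


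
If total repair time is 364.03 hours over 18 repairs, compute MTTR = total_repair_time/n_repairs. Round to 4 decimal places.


total_repair_time = 364.03
n_repairs = 18
MTTR = 364.03 / 18
MTTR = 20.2239

20.2239


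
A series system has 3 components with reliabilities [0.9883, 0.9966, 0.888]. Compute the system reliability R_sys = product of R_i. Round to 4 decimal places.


Components: [0.9883, 0.9966, 0.888]
After component 1 (R=0.9883): product = 0.9883
After component 2 (R=0.9966): product = 0.9849
After component 3 (R=0.888): product = 0.8746
R_sys = 0.8746

0.8746


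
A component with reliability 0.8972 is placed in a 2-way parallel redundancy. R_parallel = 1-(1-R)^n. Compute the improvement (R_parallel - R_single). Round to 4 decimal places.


R_single = 0.8972, n = 2
1 - R_single = 0.1028
(1 - R_single)^n = 0.1028^2 = 0.0106
R_parallel = 1 - 0.0106 = 0.9894
Improvement = 0.9894 - 0.8972
Improvement = 0.0922

0.0922


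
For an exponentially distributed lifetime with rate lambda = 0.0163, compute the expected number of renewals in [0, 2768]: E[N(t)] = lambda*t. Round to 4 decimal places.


lambda = 0.0163
t = 2768
E[N(t)] = lambda * t
E[N(t)] = 0.0163 * 2768
E[N(t)] = 45.1184

45.1184


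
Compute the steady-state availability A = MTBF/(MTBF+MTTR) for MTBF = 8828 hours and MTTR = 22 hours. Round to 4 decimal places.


MTBF = 8828
MTTR = 22
MTBF + MTTR = 8850
A = 8828 / 8850
A = 0.9975

0.9975


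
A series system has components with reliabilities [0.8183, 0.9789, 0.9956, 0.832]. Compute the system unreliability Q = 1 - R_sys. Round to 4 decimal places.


Components: [0.8183, 0.9789, 0.9956, 0.832]
After component 1: product = 0.8183
After component 2: product = 0.801
After component 3: product = 0.7975
After component 4: product = 0.6635
R_sys = 0.6635
Q = 1 - 0.6635 = 0.3365

0.3365


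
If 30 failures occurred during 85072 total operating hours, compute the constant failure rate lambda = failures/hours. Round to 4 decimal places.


failures = 30
total_hours = 85072
lambda = 30 / 85072
lambda = 0.0004

0.0004


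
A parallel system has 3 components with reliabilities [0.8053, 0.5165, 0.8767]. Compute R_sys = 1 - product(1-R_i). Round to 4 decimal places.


Components: [0.8053, 0.5165, 0.8767]
(1 - 0.8053) = 0.1947, running product = 0.1947
(1 - 0.5165) = 0.4835, running product = 0.0941
(1 - 0.8767) = 0.1233, running product = 0.0116
Product of (1-R_i) = 0.0116
R_sys = 1 - 0.0116 = 0.9884

0.9884


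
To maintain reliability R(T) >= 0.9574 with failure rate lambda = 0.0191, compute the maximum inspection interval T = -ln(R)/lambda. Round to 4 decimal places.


R_target = 0.9574
lambda = 0.0191
-ln(0.9574) = 0.0435
T = 0.0435 / 0.0191
T = 2.2793

2.2793


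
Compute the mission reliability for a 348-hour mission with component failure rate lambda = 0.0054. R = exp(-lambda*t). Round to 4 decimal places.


lambda = 0.0054
mission_time = 348
lambda * t = 0.0054 * 348 = 1.8792
R = exp(-1.8792)
R = 0.1527

0.1527


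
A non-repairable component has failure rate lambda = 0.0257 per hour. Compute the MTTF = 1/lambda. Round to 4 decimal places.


lambda = 0.0257
MTTF = 1 / 0.0257
MTTF = 38.9105

38.9105


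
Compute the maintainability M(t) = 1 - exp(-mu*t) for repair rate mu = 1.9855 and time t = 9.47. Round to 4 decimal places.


mu = 1.9855, t = 9.47
mu * t = 1.9855 * 9.47 = 18.8027
exp(-18.8027) = 0.0
M(t) = 1 - 0.0
M(t) = 1.0

1.0


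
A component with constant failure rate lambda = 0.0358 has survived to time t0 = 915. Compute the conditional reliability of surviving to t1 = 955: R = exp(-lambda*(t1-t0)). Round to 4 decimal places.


lambda = 0.0358
t0 = 915, t1 = 955
t1 - t0 = 40
lambda * (t1-t0) = 0.0358 * 40 = 1.432
R = exp(-1.432)
R = 0.2388

0.2388


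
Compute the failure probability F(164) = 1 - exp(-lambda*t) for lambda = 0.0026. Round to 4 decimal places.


lambda = 0.0026, t = 164
lambda * t = 0.4264
exp(-0.4264) = 0.6529
F(t) = 1 - 0.6529
F(t) = 0.3471

0.3471


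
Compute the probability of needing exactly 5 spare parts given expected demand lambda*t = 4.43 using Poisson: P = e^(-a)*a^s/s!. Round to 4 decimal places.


a = 4.43, s = 5
e^(-a) = e^(-4.43) = 0.0119
a^s = 4.43^5 = 1706.1556
s! = 120
P = 0.0119 * 1706.1556 / 120
P = 0.1694

0.1694


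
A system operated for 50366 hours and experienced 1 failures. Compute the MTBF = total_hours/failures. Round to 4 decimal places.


total_hours = 50366
failures = 1
MTBF = 50366 / 1
MTBF = 50366.0

50366.0


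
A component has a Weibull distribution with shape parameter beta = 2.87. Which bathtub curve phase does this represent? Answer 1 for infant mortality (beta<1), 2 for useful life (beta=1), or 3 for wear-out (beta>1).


beta = 2.87
Compare beta to 1:
beta < 1 => infant mortality (phase 1)
beta = 1 => useful life (phase 2)
beta > 1 => wear-out (phase 3)
Since beta = 2.87, this is wear-out (increasing failure rate)
Phase = 3

3


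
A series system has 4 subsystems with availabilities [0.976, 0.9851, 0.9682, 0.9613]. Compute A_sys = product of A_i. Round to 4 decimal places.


Subsystems: [0.976, 0.9851, 0.9682, 0.9613]
After subsystem 1 (A=0.976): product = 0.976
After subsystem 2 (A=0.9851): product = 0.9615
After subsystem 3 (A=0.9682): product = 0.9309
After subsystem 4 (A=0.9613): product = 0.8949
A_sys = 0.8949

0.8949


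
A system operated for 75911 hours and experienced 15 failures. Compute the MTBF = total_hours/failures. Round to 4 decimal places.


total_hours = 75911
failures = 15
MTBF = 75911 / 15
MTBF = 5060.7333

5060.7333


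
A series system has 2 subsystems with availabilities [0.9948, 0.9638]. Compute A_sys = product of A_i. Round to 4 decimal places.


Subsystems: [0.9948, 0.9638]
After subsystem 1 (A=0.9948): product = 0.9948
After subsystem 2 (A=0.9638): product = 0.9588
A_sys = 0.9588

0.9588


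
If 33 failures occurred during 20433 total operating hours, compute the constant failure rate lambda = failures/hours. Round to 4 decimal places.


failures = 33
total_hours = 20433
lambda = 33 / 20433
lambda = 0.0016

0.0016


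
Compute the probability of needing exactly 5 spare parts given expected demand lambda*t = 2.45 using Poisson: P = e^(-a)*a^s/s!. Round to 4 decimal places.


a = 2.45, s = 5
e^(-a) = e^(-2.45) = 0.0863
a^s = 2.45^5 = 88.2735
s! = 120
P = 0.0863 * 88.2735 / 120
P = 0.0635

0.0635


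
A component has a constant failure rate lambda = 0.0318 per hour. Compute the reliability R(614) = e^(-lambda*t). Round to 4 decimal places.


lambda = 0.0318
t = 614
lambda * t = 19.5252
R(t) = e^(-19.5252)
R(t) = 0.0

0.0


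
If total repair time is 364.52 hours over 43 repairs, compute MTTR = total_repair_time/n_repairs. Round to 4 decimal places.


total_repair_time = 364.52
n_repairs = 43
MTTR = 364.52 / 43
MTTR = 8.4772

8.4772


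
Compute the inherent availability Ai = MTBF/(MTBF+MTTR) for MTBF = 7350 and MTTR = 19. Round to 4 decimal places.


MTBF = 7350
MTTR = 19
MTBF + MTTR = 7369
Ai = 7350 / 7369
Ai = 0.9974

0.9974


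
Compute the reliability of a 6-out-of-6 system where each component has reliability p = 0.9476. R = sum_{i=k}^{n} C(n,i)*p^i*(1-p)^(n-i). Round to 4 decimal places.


k = 6, n = 6, p = 0.9476
i=6: C(6,6)=1 * 0.9476^6 * 0.0524^0 = 0.724
R = sum of terms = 0.724

0.724


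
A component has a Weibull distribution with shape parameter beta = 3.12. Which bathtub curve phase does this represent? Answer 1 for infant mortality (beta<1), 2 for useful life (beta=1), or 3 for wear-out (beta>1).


beta = 3.12
Compare beta to 1:
beta < 1 => infant mortality (phase 1)
beta = 1 => useful life (phase 2)
beta > 1 => wear-out (phase 3)
Since beta = 3.12, this is wear-out (increasing failure rate)
Phase = 3

3


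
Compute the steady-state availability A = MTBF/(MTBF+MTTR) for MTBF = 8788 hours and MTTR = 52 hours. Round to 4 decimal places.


MTBF = 8788
MTTR = 52
MTBF + MTTR = 8840
A = 8788 / 8840
A = 0.9941

0.9941


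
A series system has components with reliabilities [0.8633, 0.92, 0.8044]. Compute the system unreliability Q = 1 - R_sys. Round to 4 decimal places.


Components: [0.8633, 0.92, 0.8044]
After component 1: product = 0.8633
After component 2: product = 0.7942
After component 3: product = 0.6389
R_sys = 0.6389
Q = 1 - 0.6389 = 0.3611

0.3611


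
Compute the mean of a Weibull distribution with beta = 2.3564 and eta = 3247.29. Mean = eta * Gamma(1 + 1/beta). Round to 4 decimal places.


beta = 2.3564, eta = 3247.29
1/beta = 0.4244
1 + 1/beta = 1.4244
Gamma(1.4244) = 0.8862
Mean = 3247.29 * 0.8862
Mean = 2877.7647

2877.7647


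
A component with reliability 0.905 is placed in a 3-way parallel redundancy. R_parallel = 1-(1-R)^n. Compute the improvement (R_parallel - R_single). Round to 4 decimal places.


R_single = 0.905, n = 3
1 - R_single = 0.095
(1 - R_single)^n = 0.095^3 = 0.0009
R_parallel = 1 - 0.0009 = 0.9991
Improvement = 0.9991 - 0.905
Improvement = 0.0941

0.0941


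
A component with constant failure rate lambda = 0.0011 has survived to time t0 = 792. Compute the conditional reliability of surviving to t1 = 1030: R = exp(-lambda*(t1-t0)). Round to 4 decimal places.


lambda = 0.0011
t0 = 792, t1 = 1030
t1 - t0 = 238
lambda * (t1-t0) = 0.0011 * 238 = 0.2618
R = exp(-0.2618)
R = 0.7697

0.7697


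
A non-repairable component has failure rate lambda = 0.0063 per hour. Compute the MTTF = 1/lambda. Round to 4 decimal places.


lambda = 0.0063
MTTF = 1 / 0.0063
MTTF = 158.7302

158.7302


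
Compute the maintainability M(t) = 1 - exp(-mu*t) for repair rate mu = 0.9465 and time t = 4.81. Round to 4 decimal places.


mu = 0.9465, t = 4.81
mu * t = 0.9465 * 4.81 = 4.5527
exp(-4.5527) = 0.0105
M(t) = 1 - 0.0105
M(t) = 0.9895

0.9895


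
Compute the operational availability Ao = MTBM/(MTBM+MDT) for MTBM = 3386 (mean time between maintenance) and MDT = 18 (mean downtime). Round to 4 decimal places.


MTBM = 3386
MDT = 18
MTBM + MDT = 3404
Ao = 3386 / 3404
Ao = 0.9947

0.9947


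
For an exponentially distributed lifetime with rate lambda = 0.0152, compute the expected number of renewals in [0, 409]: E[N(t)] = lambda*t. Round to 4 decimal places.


lambda = 0.0152
t = 409
E[N(t)] = lambda * t
E[N(t)] = 0.0152 * 409
E[N(t)] = 6.2168

6.2168


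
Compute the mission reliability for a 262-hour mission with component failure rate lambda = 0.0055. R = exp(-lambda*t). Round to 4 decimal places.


lambda = 0.0055
mission_time = 262
lambda * t = 0.0055 * 262 = 1.441
R = exp(-1.441)
R = 0.2367

0.2367


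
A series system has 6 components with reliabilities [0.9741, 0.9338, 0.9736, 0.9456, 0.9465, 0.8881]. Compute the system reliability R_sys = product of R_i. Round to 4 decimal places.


Components: [0.9741, 0.9338, 0.9736, 0.9456, 0.9465, 0.8881]
After component 1 (R=0.9741): product = 0.9741
After component 2 (R=0.9338): product = 0.9096
After component 3 (R=0.9736): product = 0.8856
After component 4 (R=0.9456): product = 0.8374
After component 5 (R=0.9465): product = 0.7926
After component 6 (R=0.8881): product = 0.7039
R_sys = 0.7039

0.7039


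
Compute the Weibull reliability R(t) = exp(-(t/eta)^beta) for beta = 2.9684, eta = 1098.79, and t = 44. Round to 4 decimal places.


beta = 2.9684, eta = 1098.79, t = 44
t/eta = 44 / 1098.79 = 0.04
(t/eta)^beta = 0.04^2.9684 = 0.0001
R(t) = exp(-0.0001)
R(t) = 0.9999

0.9999


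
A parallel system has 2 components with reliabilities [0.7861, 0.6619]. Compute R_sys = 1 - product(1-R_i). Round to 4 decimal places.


Components: [0.7861, 0.6619]
(1 - 0.7861) = 0.2139, running product = 0.2139
(1 - 0.6619) = 0.3381, running product = 0.0723
Product of (1-R_i) = 0.0723
R_sys = 1 - 0.0723 = 0.9277

0.9277


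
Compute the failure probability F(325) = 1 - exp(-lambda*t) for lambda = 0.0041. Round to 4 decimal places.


lambda = 0.0041, t = 325
lambda * t = 1.3325
exp(-1.3325) = 0.2638
F(t) = 1 - 0.2638
F(t) = 0.7362

0.7362


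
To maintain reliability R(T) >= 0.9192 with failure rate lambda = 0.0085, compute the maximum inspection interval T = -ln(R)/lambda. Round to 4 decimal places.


R_target = 0.9192
lambda = 0.0085
-ln(0.9192) = 0.0843
T = 0.0843 / 0.0085
T = 9.9119

9.9119


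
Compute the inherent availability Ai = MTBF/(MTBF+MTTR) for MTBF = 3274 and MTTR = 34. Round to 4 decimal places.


MTBF = 3274
MTTR = 34
MTBF + MTTR = 3308
Ai = 3274 / 3308
Ai = 0.9897

0.9897


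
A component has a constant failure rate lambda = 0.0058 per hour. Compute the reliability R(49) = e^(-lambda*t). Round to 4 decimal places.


lambda = 0.0058
t = 49
lambda * t = 0.2842
R(t) = e^(-0.2842)
R(t) = 0.7526

0.7526


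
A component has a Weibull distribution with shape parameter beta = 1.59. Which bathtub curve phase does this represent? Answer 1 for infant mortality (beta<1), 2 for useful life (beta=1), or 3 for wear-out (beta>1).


beta = 1.59
Compare beta to 1:
beta < 1 => infant mortality (phase 1)
beta = 1 => useful life (phase 2)
beta > 1 => wear-out (phase 3)
Since beta = 1.59, this is wear-out (increasing failure rate)
Phase = 3

3


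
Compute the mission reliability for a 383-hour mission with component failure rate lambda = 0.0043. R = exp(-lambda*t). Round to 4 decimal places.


lambda = 0.0043
mission_time = 383
lambda * t = 0.0043 * 383 = 1.6469
R = exp(-1.6469)
R = 0.1926

0.1926


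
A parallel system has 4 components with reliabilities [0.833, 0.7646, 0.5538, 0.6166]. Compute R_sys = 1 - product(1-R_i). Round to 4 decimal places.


Components: [0.833, 0.7646, 0.5538, 0.6166]
(1 - 0.833) = 0.167, running product = 0.167
(1 - 0.7646) = 0.2354, running product = 0.0393
(1 - 0.5538) = 0.4462, running product = 0.0175
(1 - 0.6166) = 0.3834, running product = 0.0067
Product of (1-R_i) = 0.0067
R_sys = 1 - 0.0067 = 0.9933

0.9933


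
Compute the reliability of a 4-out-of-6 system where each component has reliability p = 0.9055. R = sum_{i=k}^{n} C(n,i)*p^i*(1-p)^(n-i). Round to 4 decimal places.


k = 4, n = 6, p = 0.9055
i=4: C(6,4)=15 * 0.9055^4 * 0.0945^2 = 0.0901
i=5: C(6,5)=6 * 0.9055^5 * 0.0945^1 = 0.3452
i=6: C(6,6)=1 * 0.9055^6 * 0.0945^0 = 0.5512
R = sum of terms = 0.9864

0.9864


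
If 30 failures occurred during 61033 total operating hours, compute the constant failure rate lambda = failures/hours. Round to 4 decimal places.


failures = 30
total_hours = 61033
lambda = 30 / 61033
lambda = 0.0005

0.0005


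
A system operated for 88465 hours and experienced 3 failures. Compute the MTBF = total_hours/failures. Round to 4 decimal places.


total_hours = 88465
failures = 3
MTBF = 88465 / 3
MTBF = 29488.3333

29488.3333


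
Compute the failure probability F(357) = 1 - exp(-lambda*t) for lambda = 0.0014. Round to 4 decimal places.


lambda = 0.0014, t = 357
lambda * t = 0.4998
exp(-0.4998) = 0.6067
F(t) = 1 - 0.6067
F(t) = 0.3933

0.3933


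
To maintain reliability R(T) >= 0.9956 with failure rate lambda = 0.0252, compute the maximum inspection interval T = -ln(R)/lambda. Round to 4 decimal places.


R_target = 0.9956
lambda = 0.0252
-ln(0.9956) = 0.0044
T = 0.0044 / 0.0252
T = 0.175

0.175


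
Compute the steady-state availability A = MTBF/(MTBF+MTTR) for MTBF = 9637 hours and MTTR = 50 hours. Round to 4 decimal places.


MTBF = 9637
MTTR = 50
MTBF + MTTR = 9687
A = 9637 / 9687
A = 0.9948

0.9948


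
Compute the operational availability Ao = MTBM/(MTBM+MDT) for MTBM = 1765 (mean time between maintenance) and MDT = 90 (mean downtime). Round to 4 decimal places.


MTBM = 1765
MDT = 90
MTBM + MDT = 1855
Ao = 1765 / 1855
Ao = 0.9515

0.9515


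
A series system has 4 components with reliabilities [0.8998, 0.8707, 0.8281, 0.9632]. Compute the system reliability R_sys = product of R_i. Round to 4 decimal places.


Components: [0.8998, 0.8707, 0.8281, 0.9632]
After component 1 (R=0.8998): product = 0.8998
After component 2 (R=0.8707): product = 0.7835
After component 3 (R=0.8281): product = 0.6488
After component 4 (R=0.9632): product = 0.6249
R_sys = 0.6249

0.6249


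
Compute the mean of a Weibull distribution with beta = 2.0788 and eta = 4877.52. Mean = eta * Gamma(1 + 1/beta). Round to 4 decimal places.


beta = 2.0788, eta = 4877.52
1/beta = 0.481
1 + 1/beta = 1.481
Gamma(1.481) = 0.8858
Mean = 4877.52 * 0.8858
Mean = 4320.3305

4320.3305


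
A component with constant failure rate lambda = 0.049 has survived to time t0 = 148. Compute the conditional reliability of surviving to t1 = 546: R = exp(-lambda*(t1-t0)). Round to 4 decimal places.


lambda = 0.049
t0 = 148, t1 = 546
t1 - t0 = 398
lambda * (t1-t0) = 0.049 * 398 = 19.502
R = exp(-19.502)
R = 0.0

0.0


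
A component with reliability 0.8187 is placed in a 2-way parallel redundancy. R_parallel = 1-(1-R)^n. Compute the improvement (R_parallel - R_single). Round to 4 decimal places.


R_single = 0.8187, n = 2
1 - R_single = 0.1813
(1 - R_single)^n = 0.1813^2 = 0.0329
R_parallel = 1 - 0.0329 = 0.9671
Improvement = 0.9671 - 0.8187
Improvement = 0.1484

0.1484


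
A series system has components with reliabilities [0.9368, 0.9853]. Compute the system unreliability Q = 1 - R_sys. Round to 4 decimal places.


Components: [0.9368, 0.9853]
After component 1: product = 0.9368
After component 2: product = 0.923
R_sys = 0.923
Q = 1 - 0.923 = 0.077

0.077


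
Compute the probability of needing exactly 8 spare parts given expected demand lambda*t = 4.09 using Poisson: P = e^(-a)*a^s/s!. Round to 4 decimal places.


a = 4.09, s = 8
e^(-a) = e^(-4.09) = 0.0167
a^s = 4.09^8 = 78304.4537
s! = 40320
P = 0.0167 * 78304.4537 / 40320
P = 0.0325

0.0325


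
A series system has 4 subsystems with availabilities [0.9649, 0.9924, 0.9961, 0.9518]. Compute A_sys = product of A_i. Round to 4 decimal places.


Subsystems: [0.9649, 0.9924, 0.9961, 0.9518]
After subsystem 1 (A=0.9649): product = 0.9649
After subsystem 2 (A=0.9924): product = 0.9576
After subsystem 3 (A=0.9961): product = 0.9538
After subsystem 4 (A=0.9518): product = 0.9079
A_sys = 0.9079

0.9079


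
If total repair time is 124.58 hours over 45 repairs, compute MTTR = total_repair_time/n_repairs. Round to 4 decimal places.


total_repair_time = 124.58
n_repairs = 45
MTTR = 124.58 / 45
MTTR = 2.7684

2.7684


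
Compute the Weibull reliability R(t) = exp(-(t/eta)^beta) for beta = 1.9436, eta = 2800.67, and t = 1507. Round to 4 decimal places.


beta = 1.9436, eta = 2800.67, t = 1507
t/eta = 1507 / 2800.67 = 0.5381
(t/eta)^beta = 0.5381^1.9436 = 0.2998
R(t) = exp(-0.2998)
R(t) = 0.7409

0.7409


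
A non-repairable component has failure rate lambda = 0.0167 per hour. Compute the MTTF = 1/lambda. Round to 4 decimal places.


lambda = 0.0167
MTTF = 1 / 0.0167
MTTF = 59.8802

59.8802


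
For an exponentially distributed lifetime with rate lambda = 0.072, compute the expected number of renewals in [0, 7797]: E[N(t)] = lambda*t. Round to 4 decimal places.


lambda = 0.072
t = 7797
E[N(t)] = lambda * t
E[N(t)] = 0.072 * 7797
E[N(t)] = 561.384

561.384


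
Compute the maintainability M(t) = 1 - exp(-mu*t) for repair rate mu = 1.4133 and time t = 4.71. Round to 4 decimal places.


mu = 1.4133, t = 4.71
mu * t = 1.4133 * 4.71 = 6.6566
exp(-6.6566) = 0.0013
M(t) = 1 - 0.0013
M(t) = 0.9987

0.9987


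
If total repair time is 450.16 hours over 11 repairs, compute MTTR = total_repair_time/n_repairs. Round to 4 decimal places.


total_repair_time = 450.16
n_repairs = 11
MTTR = 450.16 / 11
MTTR = 40.9236

40.9236


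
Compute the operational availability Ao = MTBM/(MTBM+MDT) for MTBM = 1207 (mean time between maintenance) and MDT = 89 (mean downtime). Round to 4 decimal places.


MTBM = 1207
MDT = 89
MTBM + MDT = 1296
Ao = 1207 / 1296
Ao = 0.9313

0.9313


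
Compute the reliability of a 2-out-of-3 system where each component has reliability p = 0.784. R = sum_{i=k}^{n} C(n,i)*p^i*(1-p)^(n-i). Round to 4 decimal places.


k = 2, n = 3, p = 0.784
i=2: C(3,2)=3 * 0.784^2 * 0.216^1 = 0.3983
i=3: C(3,3)=1 * 0.784^3 * 0.216^0 = 0.4819
R = sum of terms = 0.8802

0.8802


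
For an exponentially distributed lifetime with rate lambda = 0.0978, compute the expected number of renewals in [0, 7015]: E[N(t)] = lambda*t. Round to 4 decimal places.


lambda = 0.0978
t = 7015
E[N(t)] = lambda * t
E[N(t)] = 0.0978 * 7015
E[N(t)] = 686.067

686.067


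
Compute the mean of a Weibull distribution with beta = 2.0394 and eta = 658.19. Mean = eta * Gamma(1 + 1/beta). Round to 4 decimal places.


beta = 2.0394, eta = 658.19
1/beta = 0.4903
1 + 1/beta = 1.4903
Gamma(1.4903) = 0.886
Mean = 658.19 * 0.886
Mean = 583.1256

583.1256


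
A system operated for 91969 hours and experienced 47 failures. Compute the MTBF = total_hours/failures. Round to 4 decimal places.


total_hours = 91969
failures = 47
MTBF = 91969 / 47
MTBF = 1956.7872

1956.7872


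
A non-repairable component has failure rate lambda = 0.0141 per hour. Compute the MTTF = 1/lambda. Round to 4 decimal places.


lambda = 0.0141
MTTF = 1 / 0.0141
MTTF = 70.922

70.922


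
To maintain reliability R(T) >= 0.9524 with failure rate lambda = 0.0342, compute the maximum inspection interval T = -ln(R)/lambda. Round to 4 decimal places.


R_target = 0.9524
lambda = 0.0342
-ln(0.9524) = 0.0488
T = 0.0488 / 0.0342
T = 1.426

1.426


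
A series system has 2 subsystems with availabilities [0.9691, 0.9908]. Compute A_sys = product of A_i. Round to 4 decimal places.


Subsystems: [0.9691, 0.9908]
After subsystem 1 (A=0.9691): product = 0.9691
After subsystem 2 (A=0.9908): product = 0.9602
A_sys = 0.9602

0.9602


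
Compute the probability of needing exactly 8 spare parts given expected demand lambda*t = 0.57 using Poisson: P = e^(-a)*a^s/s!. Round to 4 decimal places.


a = 0.57, s = 8
e^(-a) = e^(-0.57) = 0.5655
a^s = 0.57^8 = 0.0111
s! = 40320
P = 0.5655 * 0.0111 / 40320
P = 0.0

0.0


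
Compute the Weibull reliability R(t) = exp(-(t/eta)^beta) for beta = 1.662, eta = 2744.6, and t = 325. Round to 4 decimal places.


beta = 1.662, eta = 2744.6, t = 325
t/eta = 325 / 2744.6 = 0.1184
(t/eta)^beta = 0.1184^1.662 = 0.0288
R(t) = exp(-0.0288)
R(t) = 0.9716

0.9716


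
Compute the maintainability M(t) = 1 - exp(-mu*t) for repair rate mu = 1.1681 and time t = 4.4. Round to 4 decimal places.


mu = 1.1681, t = 4.4
mu * t = 1.1681 * 4.4 = 5.1396
exp(-5.1396) = 0.0059
M(t) = 1 - 0.0059
M(t) = 0.9941

0.9941


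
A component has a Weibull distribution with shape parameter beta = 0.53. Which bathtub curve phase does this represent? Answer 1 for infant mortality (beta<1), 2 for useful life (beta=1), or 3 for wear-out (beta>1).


beta = 0.53
Compare beta to 1:
beta < 1 => infant mortality (phase 1)
beta = 1 => useful life (phase 2)
beta > 1 => wear-out (phase 3)
Since beta = 0.53, this is infant mortality (decreasing failure rate)
Phase = 1

1
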